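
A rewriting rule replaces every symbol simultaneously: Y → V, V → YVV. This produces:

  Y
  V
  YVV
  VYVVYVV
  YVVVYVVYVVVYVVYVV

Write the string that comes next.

Rewriting the 17 symbols of YVVVYVVYVVVYVVYVV one by one yields V YVV YVV YVV V YVV YVV V YVV YVV YVV V YVV YVV V YVV YVV; concatenated:

VYVVYVVYVVVYVVYVVVYVVYVVYVVVYVVYVVVYVVYVV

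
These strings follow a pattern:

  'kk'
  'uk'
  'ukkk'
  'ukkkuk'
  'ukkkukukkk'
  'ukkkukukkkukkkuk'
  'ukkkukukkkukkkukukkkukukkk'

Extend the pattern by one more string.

ukkkukukkkukkkukukkkukukkkukkkukukkkukkkuk

This is a Fibonacci-style word recurrence s(k) = s(k−1)·s(k−2): e.g. uk·kk = ukkk.
Continuing: ukkkukukkkukkkukukkkukukkk · ukkkukukkkukkkuk gives term 8.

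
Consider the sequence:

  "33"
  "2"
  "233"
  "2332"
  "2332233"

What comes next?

From term 3 onward, concatenate the last term with the second-to-last: 2·33 = 233, 233·2 = 2332, …
The next term joins 2332233 and 2332.

23322332332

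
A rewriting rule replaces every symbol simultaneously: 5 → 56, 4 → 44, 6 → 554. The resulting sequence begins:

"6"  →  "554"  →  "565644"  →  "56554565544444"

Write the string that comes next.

565545656445655456564444444444

Applying the rule to each of the 14 symbols of 56554565544444 gives the pieces 56 554 56 56 44 56 554 56 56 44 44 44 44 44, which concatenate to the answer.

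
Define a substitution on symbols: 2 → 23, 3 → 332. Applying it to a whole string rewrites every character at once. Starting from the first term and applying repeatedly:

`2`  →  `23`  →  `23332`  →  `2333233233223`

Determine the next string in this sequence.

Replace each of the 13 characters of 2333233233223 in place — 23 332 332 332 23 332 332 23 332 332 23 23 332 — and concatenate.

2333233233223332332233323322323332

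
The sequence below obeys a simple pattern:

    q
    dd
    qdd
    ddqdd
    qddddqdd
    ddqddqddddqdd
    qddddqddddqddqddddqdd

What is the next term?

ddqddqddddqddqddddqddddqddqddddqdd

From term 3 onward, concatenate the second-to-last term with the last: q·dd = qdd, dd·qdd = ddqdd, …
Continuing: ddqddqddddqdd · qddddqddddqddqddddqdd gives term 8.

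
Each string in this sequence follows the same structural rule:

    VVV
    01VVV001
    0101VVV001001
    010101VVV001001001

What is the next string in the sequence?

s(k+1) = 01·s(k)·001, so each term gains 01 as a prefix and 001 as a suffix.
Applying this once more to 010101VVV001001001:

01010101VVV001001001001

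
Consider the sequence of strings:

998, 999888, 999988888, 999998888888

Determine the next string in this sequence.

999999888888888

Each string has the form 9^{n+1} 8^{2n-1} (n = 1, 2, …).
At n = 5 the blocks have lengths 6, 9.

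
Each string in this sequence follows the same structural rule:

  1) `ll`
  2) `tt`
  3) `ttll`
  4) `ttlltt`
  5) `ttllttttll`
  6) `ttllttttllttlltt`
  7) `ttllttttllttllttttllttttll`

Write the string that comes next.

Each term (from the third on) is the previous term followed by the one before it: term 3 = tt·ll = ttll.
The next term joins ttllttttllttllttttllttttll and ttllttttllttlltt.

ttllttttllttllttttllttttllttllttttllttlltt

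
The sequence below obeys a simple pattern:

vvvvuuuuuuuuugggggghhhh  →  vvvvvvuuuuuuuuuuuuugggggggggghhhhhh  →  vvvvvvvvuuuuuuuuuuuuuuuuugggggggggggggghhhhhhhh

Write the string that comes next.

vvvvvvvvvvuuuuuuuuuuuuuuuuuuuuugggggggggggggggggghhhhhhhhhh

Each string has the form v^{2n} u^{4n+1} g^{4n-2} h^{2n}, where the shown terms are n = 2, 3, 4.
At n = 5 the blocks have lengths 10, 21, 18, 10.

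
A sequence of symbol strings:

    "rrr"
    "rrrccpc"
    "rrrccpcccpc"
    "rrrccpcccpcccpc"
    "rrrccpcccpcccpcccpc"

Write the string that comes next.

rrrccpcccpcccpcccpcccpc

The strings grow by a fixed suffix ccpc each time.
So the next term is rrrccpcccpcccpcccpc·ccpc.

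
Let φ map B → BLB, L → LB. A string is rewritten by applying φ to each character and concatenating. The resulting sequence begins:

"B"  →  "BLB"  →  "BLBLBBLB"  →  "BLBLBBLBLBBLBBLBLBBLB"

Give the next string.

Applying the rule to each of the 21 symbols of BLBLBBLBLBBLBBLBLBBLB gives the pieces BLB LB BLB LB BLB BLB LB BLB LB BLB BLB LB BLB BLB LB BLB LB BLB BLB LB BLB, which concatenate to the answer.

BLBLBBLBLBBLBBLBLBBLBLBBLBBLBLBBLBBLBLBBLBLBBLBBLBLBBLB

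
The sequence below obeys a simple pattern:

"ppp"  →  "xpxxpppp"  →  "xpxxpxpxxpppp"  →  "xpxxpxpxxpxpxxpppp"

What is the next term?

xpxxpxpxxpxpxxpxpxxpppp

The strings grow by a fixed prefix xpxxp each time.
So the next term is xpxxp·xpxxpxpxxpxpxxpppp.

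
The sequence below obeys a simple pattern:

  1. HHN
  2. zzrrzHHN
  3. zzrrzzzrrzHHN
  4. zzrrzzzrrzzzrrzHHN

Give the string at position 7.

Every step adds zzrrz at the front: s(k+1) = zzrrz·s(k).
From zzrrzzzrrzzzrrzHHN, 3 further steps: zzrrzzzrrzzzrrzHHN → zzrrzzzrrzzzrrzzzrrzHHN → zzrrzzzrrzzzrrzzzrrzzzrrzHHN → (answer).

zzrrzzzrrzzzrrzzzrrzzzrrzzzrrzHHN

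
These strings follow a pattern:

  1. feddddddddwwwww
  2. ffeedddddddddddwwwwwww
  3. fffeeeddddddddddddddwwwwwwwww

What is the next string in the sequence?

ffffeeeedddddddddddddddddwwwwwwwwwww

The n-th term is n-1 f's then n-1 e's then 3n+2 d's then 2n+1 w's, where the shown terms are n = 2, 3, 4.
At n = 5 the blocks have lengths 4, 4, 17, 11.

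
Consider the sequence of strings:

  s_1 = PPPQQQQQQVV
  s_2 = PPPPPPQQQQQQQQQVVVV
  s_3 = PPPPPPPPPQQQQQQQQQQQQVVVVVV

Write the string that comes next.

Reading off run lengths: P runs 3, 6, 9; Q runs 6, 9, 12; V runs 2, 4, 6 — each is linear in n (n = 1, 2, …).
Setting n = 4 gives 12, 15, 8 characters in each block.

PPPPPPPPPPPPQQQQQQQQQQQQQQQVVVVVVVV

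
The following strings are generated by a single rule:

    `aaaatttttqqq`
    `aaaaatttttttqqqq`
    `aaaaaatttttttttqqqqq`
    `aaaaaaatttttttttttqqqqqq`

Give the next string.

aaaaaaaatttttttttttttqqqqqqq

Reading off run lengths: a runs 4, 5, 6, 7; t runs 5, 7, 9, 11; q runs 3, 4, 5, 6 — each is linear in n, where the shown terms are n = 3, 4, 5, 6.
For the next term, n = 7, so the run lengths are 8, 13, 7.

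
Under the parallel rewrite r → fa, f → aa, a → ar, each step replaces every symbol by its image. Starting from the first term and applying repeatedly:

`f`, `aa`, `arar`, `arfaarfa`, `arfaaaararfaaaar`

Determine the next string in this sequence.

Rewriting the 16 symbols of arfaaaararfaaaar one by one yields ar fa aa ar ar ar ar fa ar fa aa ar ar ar ar fa; concatenated:

arfaaaararararfaarfaaaararararfa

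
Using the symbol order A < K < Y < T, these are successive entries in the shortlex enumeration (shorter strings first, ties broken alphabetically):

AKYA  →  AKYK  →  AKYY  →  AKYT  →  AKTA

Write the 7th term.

AKTY

Continuing the enumeration 2 steps past AKTA: AKTA → AKTK → (answer).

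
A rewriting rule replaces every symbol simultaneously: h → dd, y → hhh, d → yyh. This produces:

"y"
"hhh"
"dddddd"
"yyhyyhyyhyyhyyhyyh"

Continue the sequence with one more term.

Replace each of the 18 characters of yyhyyhyyhyyhyyhyyh in place — hhh hhh dd hhh hhh dd hhh hhh dd hhh hhh dd hhh hhh dd hhh hhh dd — and concatenate.

hhhhhhddhhhhhhddhhhhhhddhhhhhhddhhhhhhddhhhhhhdd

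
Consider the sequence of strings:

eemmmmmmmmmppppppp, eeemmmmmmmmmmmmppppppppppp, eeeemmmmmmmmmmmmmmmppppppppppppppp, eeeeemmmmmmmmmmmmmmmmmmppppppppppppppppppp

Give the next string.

Reading off run lengths: e runs 2, 3, 4, 5; m runs 9, 12, 15, 18; p runs 7, 11, 15, 19 — each is linear in n, where the shown terms are n = 2, 3, 4, 5.
For the next term, n = 6, so the run lengths are 6, 21, 23.

eeeeeemmmmmmmmmmmmmmmmmmmmmppppppppppppppppppppppp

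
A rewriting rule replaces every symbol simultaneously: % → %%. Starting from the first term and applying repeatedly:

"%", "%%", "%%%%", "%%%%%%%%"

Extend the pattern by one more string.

Expanding %%%%%%%%: %→%%, %→%%, %→%%, %→%%, %→%%, %→%%, %→%%, %→%%. Concatenated: %% %% %% %% %% %% %% %%.

%%%%%%%%%%%%%%%%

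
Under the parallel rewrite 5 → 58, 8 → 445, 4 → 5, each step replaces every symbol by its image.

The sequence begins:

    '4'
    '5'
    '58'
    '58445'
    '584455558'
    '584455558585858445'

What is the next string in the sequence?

5844555585858584455844558445584455558

φ(584455558585858445) expands symbol-by-symbol to 58 445 5 5 58 58 58 58 445 58 445 58 445 58 445 5 5 58; joining the 18 pieces gives the next term.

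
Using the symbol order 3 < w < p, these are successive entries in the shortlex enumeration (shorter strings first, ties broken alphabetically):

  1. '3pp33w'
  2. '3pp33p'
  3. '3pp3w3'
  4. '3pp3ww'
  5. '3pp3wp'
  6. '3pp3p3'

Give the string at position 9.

Continuing the enumeration 3 steps past 3pp3p3: 3pp3p3 → 3pp3pw → 3pp3pp → (answer).

3ppw33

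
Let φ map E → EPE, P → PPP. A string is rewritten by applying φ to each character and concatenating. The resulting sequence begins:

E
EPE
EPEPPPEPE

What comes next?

Apply φ to EPEPPPEPE symbol by symbol: E→EPE, P→PPP, E→EPE, P→PPP, P→PPP, P→PPP, E→EPE, P→PPP, E→EPE; joined: EPE PPP EPE PPP PPP PPP EPE PPP EPE.

EPEPPPEPEPPPPPPPPPEPEPPPEPE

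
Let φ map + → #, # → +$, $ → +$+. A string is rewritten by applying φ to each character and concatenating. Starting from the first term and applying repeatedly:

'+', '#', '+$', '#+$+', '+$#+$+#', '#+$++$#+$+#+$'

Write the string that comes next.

Rewriting the 13 symbols of #+$++$#+$+#+$ one by one yields +$ # +$+ # # +$+ +$ # +$+ # +$ # +$+; concatenated:

+$#+$+##+$++$#+$+#+$#+$+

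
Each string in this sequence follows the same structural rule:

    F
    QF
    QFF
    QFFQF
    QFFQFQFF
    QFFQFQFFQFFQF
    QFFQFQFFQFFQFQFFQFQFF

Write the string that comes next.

QFFQFQFFQFFQFQFFQFQFFQFFQFQFFQFFQF

Each term (from the third on) is the previous term followed by the one before it: term 3 = QF·F = QFF.
The next term joins QFFQFQFFQFFQFQFFQFQFF and QFFQFQFFQFFQF.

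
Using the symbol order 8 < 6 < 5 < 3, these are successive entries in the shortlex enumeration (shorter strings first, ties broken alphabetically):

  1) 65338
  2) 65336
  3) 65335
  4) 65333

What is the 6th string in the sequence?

Stepping forward 2 times from 65333: 65333 → 63888, then the target.

63886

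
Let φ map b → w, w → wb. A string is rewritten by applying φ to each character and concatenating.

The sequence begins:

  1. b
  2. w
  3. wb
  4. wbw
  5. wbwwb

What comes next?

wbwwbwbw

Rewriting each symbol of wbwwb: w→wb, b→w, w→wb, w→wb, b→w, which concatenates to wb w wb wb w.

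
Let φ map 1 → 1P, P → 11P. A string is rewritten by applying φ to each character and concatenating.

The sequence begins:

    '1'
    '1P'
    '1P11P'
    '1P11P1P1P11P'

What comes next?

1P11P1P1P11P1P11P1P11P1P1P11P

Expanding 1P11P1P1P11P: 1→1P, P→11P, 1→1P, 1→1P, P→11P, 1→1P, P→11P, 1→1P, P→11P, 1→1P, 1→1P, P→11P. Concatenated: 1P 11P 1P 1P 11P 1P 11P 1P 11P 1P 1P 11P.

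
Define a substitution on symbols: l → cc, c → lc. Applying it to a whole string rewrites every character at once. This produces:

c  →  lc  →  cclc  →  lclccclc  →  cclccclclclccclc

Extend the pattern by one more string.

Applying the rule to each of the 16 symbols of cclccclclclccclc gives the pieces lc lc cc lc lc lc cc lc cc lc cc lc lc lc cc lc, which concatenate to the answer.

lclccclclclccclccclccclclclccclc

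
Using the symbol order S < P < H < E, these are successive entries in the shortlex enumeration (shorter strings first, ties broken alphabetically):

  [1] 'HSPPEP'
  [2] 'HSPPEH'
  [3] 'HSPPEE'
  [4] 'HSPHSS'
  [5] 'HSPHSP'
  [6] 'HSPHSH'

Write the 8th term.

HSPHPS

Stepping forward 2 times from HSPHSH: HSPHSH → HSPHSE, then the target.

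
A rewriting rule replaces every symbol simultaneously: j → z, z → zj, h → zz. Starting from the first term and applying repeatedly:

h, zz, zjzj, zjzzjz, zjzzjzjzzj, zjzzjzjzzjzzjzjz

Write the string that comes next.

Rewriting the 16 symbols of zjzzjzjzzjzzjzjz one by one yields zj z zj zj z zj z zj zj z zj zj z zj z zj; concatenated:

zjzzjzjzzjzzjzjzzjzjzzjzzj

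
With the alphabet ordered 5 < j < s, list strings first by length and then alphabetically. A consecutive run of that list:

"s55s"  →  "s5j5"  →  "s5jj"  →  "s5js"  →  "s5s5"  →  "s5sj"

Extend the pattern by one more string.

s5ss

Treat s5sj as a base-3 numeral over the given alphabet and add one, carrying through any trailing s's.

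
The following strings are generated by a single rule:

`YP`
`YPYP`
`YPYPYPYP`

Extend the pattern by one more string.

Every step duplicates the string.
Doubling YPYPYPYP:

YPYPYPYPYPYPYPYP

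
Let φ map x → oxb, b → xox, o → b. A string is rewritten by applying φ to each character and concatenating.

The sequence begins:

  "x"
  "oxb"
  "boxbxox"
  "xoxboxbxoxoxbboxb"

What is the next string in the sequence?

Rewriting the 17 symbols of xoxboxbxoxoxbboxb one by one yields oxb b oxb xox b oxb xox oxb b oxb b oxb xox xox b oxb xox; concatenated:

oxbboxbxoxboxbxoxoxbboxbboxbxoxxoxboxbxox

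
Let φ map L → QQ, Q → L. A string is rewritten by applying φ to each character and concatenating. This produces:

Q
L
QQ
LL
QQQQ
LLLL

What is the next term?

QQQQQQQQ

Rewriting each symbol of LLLL: L→QQ, L→QQ, L→QQ, L→QQ, which concatenates to QQ QQ QQ QQ.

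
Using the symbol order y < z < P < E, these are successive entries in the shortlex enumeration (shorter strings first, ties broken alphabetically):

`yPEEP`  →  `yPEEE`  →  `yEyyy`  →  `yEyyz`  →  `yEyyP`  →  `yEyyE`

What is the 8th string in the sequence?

Advancing 2 positions from yEyyE through yEyyE → yEyzy reaches term 8.

yEyzz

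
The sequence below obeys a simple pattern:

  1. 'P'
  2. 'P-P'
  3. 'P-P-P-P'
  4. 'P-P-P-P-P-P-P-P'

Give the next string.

Each string is two copies of the previous one joined by '-'.
Doubling P-P-P-P-P-P-P-P with '-' between the halves:

P-P-P-P-P-P-P-P-P-P-P-P-P-P-P-P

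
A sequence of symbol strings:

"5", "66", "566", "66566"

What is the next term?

56666566

Each term (from the third on) is the two preceding terms concatenated in order: term 3 = 5·66 = 566.
Continuing: 566 · 66566 gives term 5.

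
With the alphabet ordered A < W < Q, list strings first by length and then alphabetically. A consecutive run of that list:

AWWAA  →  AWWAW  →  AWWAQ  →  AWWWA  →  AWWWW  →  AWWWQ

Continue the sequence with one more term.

The successor of AWWWQ increments the rightmost position that isn't already Q and resets every position after it to A.

AWWQA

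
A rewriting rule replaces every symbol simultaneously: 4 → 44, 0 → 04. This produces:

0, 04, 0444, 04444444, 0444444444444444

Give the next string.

04444444444444444444444444444444

Applying the rule to each of the 16 symbols of 0444444444444444 gives the pieces 04 44 44 44 44 44 44 44 44 44 44 44 44 44 44 44, which concatenate to the answer.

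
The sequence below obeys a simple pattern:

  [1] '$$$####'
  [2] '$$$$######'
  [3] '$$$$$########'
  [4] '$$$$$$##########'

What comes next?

$$$$$$$############

Each string has the form $^{n+1} #^{2n}, where the shown terms are n = 2, 3, 4, 5.
Setting n = 6 gives 7, 12 characters in each block.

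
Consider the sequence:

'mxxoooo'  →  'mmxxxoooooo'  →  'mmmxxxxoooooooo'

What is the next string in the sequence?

Reading off run lengths: m runs 1, 2, 3; x runs 2, 3, 4; o runs 4, 6, 8 — each is linear in n, where the shown terms are n = 2, 3, 4.
At n = 5 the blocks have lengths 4, 5, 10.

mmmmxxxxxoooooooooo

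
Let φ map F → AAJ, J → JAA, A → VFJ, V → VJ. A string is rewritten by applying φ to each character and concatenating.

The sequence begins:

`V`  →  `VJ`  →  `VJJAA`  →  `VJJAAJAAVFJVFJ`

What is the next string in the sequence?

Rewriting the 14 symbols of VJJAAJAAVFJVFJ one by one yields VJ JAA JAA VFJ VFJ JAA VFJ VFJ VJ AAJ JAA VJ AAJ JAA; concatenated:

VJJAAJAAVFJVFJJAAVFJVFJVJAAJJAAVJAAJJAA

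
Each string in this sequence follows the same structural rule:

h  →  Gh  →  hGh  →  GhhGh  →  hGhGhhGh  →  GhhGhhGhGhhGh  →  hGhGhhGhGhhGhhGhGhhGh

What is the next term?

Each term (from the third on) is the two preceding terms concatenated in order: term 3 = h·Gh = hGh.
The next term joins GhhGhhGhGhhGh and hGhGhhGhGhhGhhGhGhhGh.

GhhGhhGhGhhGhhGhGhhGhGhhGhhGhGhhGh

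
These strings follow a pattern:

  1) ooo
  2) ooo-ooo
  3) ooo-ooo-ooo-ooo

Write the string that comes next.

s(k+1) = s(k)·-·s(k) — each term doubles the last with '-' between the halves.
Doubling ooo-ooo-ooo-ooo with '-' between the halves:

ooo-ooo-ooo-ooo-ooo-ooo-ooo-ooo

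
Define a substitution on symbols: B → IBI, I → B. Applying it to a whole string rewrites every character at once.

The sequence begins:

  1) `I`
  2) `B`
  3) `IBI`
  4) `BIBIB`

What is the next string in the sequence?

Expanding BIBIB: B→IBI, I→B, B→IBI, I→B, B→IBI. Concatenated: IBI B IBI B IBI.

IBIBIBIBIBI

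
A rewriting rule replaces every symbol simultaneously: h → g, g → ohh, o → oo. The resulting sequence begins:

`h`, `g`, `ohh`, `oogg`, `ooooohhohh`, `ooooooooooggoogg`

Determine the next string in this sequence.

ooooooooooooooooooooohhohhooooohhohh

Replace each of the 16 characters of ooooooooooggoogg in place — oo oo oo oo oo oo oo oo oo oo ohh ohh oo oo ohh ohh — and concatenate.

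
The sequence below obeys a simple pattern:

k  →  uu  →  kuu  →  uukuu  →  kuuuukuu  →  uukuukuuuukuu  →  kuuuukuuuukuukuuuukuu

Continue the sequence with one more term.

Each term (from the third on) is the two preceding terms concatenated in order: term 3 = k·uu = kuu.
So term 8 is uukuukuuuukuu·kuuuukuuuukuukuuuukuu.

uukuukuuuukuukuuuukuuuukuukuuuukuu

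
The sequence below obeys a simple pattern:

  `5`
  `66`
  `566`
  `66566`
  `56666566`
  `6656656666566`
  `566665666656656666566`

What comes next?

This is a Fibonacci-style word recurrence s(k) = s(k−2)·s(k−1): e.g. 5·66 = 566.
Continuing: 6656656666566 · 566665666656656666566 gives term 8.

6656656666566566665666656656666566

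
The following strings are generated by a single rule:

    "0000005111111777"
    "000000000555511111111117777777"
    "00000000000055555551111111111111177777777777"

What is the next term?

Reading off run lengths: 0 runs 6, 9, 12; 5 runs 1, 4, 7; 1 runs 6, 10, 14; 7 runs 3, 7, 11 — each is linear in n (n = 1, 2, …).
For the next term, n = 4, so the run lengths are 15, 10, 18, 15.

0000000000000005555555555111111111111111111777777777777777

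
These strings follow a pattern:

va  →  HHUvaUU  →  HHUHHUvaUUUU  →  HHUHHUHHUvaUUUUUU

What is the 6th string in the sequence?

s(k+1) = HHU·s(k)·UU, so each term gains HHU as a prefix and UU as a suffix.
From HHUHHUHHUvaUUUUUU, 2 further steps: HHUHHUHHUvaUUUUUU → HHUHHUHHUHHUvaUUUUUUUU → (answer).

HHUHHUHHUHHUHHUvaUUUUUUUUUU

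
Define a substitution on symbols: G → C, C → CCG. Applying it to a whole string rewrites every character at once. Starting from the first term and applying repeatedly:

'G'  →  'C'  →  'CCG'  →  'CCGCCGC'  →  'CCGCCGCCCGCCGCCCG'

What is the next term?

Applying the rule to each of the 17 symbols of CCGCCGCCCGCCGCCCG gives the pieces CCG CCG C CCG CCG C CCG CCG CCG C CCG CCG C CCG CCG CCG C, which concatenate to the answer.

CCGCCGCCCGCCGCCCGCCGCCGCCCGCCGCCCGCCGCCGC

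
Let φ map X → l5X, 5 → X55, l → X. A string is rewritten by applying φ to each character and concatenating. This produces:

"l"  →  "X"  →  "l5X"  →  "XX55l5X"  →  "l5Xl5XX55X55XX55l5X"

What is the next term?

XX55l5XXX55l5Xl5XX55X55l5XX55X55l5Xl5XX55X55XX55l5X

φ(l5Xl5XX55X55XX55l5X) expands symbol-by-symbol to X X55 l5X X X55 l5X l5X X55 X55 l5X X55 X55 l5X l5X X55 X55 X X55 l5X; joining the 19 pieces gives the next term.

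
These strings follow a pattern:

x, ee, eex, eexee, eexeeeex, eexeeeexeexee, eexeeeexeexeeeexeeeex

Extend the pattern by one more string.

This is a Fibonacci-style word recurrence s(k) = s(k−1)·s(k−2): e.g. ee·x = eex.
The next term joins eexeeeexeexeeeexeeeex and eexeeeexeexee.

eexeeeexeexeeeexeeeexeexeeeexeexee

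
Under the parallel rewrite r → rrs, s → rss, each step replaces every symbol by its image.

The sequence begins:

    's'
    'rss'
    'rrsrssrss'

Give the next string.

rrsrrsrssrrsrssrssrrsrssrss

Expanding rrsrssrss: r→rrs, r→rrs, s→rss, r→rrs, s→rss, s→rss, r→rrs, s→rss, s→rss. Concatenated: rrs rrs rss rrs rss rss rrs rss rss.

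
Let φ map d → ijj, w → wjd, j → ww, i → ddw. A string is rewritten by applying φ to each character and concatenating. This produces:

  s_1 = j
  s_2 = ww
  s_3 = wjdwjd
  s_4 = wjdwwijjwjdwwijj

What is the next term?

φ(wjdwwijjwjdwwijj) expands symbol-by-symbol to wjd ww ijj wjd wjd ddw ww ww wjd ww ijj wjd wjd ddw ww ww; joining the 16 pieces gives the next term.

wjdwwijjwjdwjdddwwwwwwjdwwijjwjdwjdddwwwww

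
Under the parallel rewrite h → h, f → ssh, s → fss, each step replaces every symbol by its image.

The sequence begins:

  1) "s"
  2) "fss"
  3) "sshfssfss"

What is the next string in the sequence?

Expanding sshfssfss: s→fss, s→fss, h→h, f→ssh, s→fss, s→fss, f→ssh, s→fss, s→fss. Concatenated: fss fss h ssh fss fss ssh fss fss.

fssfsshsshfssfsssshfssfss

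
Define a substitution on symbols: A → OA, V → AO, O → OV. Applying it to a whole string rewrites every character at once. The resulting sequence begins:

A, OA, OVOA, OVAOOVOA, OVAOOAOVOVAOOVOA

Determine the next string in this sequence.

OVAOOAOVOVOAOVAOOVAOOAOVOVAOOVOA

Replace each of the 16 characters of OVAOOAOVOVAOOVOA in place — OV AO OA OV OV OA OV AO OV AO OA OV OV AO OV OA — and concatenate.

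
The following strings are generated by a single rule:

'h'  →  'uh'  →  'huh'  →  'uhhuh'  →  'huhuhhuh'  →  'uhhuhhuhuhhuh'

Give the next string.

huhuhhuhuhhuhhuhuhhuh

This is a Fibonacci-style word recurrence s(k) = s(k−2)·s(k−1): e.g. h·uh = huh.
The next term joins huhuhhuh and uhhuhhuhuhhuh.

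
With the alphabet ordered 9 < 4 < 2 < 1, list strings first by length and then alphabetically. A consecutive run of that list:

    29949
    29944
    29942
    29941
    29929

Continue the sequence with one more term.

Find the rightmost character of 29929 below 1, bump it to the next letter, and reset everything to its right to 9.

29924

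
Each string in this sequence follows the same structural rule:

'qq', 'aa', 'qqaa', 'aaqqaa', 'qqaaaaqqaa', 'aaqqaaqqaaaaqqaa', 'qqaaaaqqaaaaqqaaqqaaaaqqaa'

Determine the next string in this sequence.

This is a Fibonacci-style word recurrence s(k) = s(k−2)·s(k−1): e.g. qq·aa = qqaa.
Continuing: aaqqaaqqaaaaqqaa · qqaaaaqqaaaaqqaaqqaaaaqqaa gives term 8.

aaqqaaqqaaaaqqaaqqaaaaqqaaaaqqaaqqaaaaqqaa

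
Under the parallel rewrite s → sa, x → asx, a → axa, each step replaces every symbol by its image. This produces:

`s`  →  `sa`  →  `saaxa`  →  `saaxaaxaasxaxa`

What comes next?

Rewriting the 14 symbols of saaxaaxaasxaxa one by one yields sa axa axa asx axa axa asx axa axa sa asx axa asx axa; concatenated:

saaxaaxaasxaxaaxaasxaxaaxasaasxaxaasxaxa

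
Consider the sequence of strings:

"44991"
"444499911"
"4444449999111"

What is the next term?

Term n consists of 2n 4's, followed by n+1 9's, followed by n 1's (n = 1, 2, …).
At n = 4 the blocks have lengths 8, 5, 4.

44444444999991111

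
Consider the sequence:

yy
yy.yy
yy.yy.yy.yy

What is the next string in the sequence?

s(k+1) = s(k)·.·s(k) — each term doubles the last with '.' between the halves.
Doubling yy.yy.yy.yy with '.' between the halves:

yy.yy.yy.yy.yy.yy.yy.yy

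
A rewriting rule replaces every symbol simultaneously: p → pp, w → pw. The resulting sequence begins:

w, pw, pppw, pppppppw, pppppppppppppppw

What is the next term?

pppppppppppppppppppppppppppppppw

Applying the rule to each of the 16 symbols of pppppppppppppppw gives the pieces pp pp pp pp pp pp pp pp pp pp pp pp pp pp pp pw, which concatenate to the answer.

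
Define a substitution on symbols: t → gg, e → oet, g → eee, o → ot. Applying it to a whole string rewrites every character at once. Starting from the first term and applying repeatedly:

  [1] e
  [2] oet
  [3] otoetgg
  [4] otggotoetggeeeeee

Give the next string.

otggeeeeeeotggotoetggeeeeeeoetoetoetoetoetoet

Replace each of the 17 characters of otggotoetggeeeeee in place — ot gg eee eee ot gg ot oet gg eee eee oet oet oet oet oet oet — and concatenate.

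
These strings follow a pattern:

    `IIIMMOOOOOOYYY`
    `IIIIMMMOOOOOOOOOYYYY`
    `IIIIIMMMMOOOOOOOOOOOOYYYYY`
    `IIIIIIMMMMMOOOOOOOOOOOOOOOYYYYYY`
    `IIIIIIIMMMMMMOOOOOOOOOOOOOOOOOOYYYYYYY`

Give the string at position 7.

Each string has the form I^{n+1} M^{n} O^{3n} Y^{n+1}, where the shown terms are n = 2, 3, 4, 5, 6.
For term 7, n = 8, so the run lengths are 9, 8, 24, 9.

IIIIIIIIIMMMMMMMMOOOOOOOOOOOOOOOOOOOOOOOOYYYYYYYYY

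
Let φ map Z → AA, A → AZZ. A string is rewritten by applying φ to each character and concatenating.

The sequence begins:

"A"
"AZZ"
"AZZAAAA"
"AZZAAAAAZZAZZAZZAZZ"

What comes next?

Applying the rule to each of the 19 symbols of AZZAAAAAZZAZZAZZAZZ gives the pieces AZZ AA AA AZZ AZZ AZZ AZZ AZZ AA AA AZZ AA AA AZZ AA AA AZZ AA AA, which concatenate to the answer.

AZZAAAAAZZAZZAZZAZZAZZAAAAAZZAAAAAZZAAAAAZZAAAA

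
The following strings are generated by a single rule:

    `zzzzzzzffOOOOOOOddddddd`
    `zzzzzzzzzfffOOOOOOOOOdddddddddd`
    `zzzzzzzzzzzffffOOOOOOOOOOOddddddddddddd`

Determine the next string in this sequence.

zzzzzzzzzzzzzfffffOOOOOOOOOOOOOdddddddddddddddd

The n-th term is 2n+3 z's then n f's then 2n+3 O's then 3n+1 d's, where the shown terms are n = 2, 3, 4.
For the next term, n = 5, so the run lengths are 13, 5, 13, 16.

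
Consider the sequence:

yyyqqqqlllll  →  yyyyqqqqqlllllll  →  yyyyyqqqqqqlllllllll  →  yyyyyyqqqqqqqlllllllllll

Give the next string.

Reading off run lengths: y runs 3, 4, 5, 6; q runs 4, 5, 6, 7; l runs 5, 7, 9, 11 — each is linear in n, where the shown terms are n = 3, 4, 5, 6.
At n = 7 the blocks have lengths 7, 8, 13.

yyyyyyyqqqqqqqqlllllllllllll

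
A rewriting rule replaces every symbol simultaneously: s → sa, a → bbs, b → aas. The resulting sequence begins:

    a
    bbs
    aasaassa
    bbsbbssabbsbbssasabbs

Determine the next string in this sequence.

Replace each of the 21 characters of bbsbbssabbsbbssasabbs in place — aas aas sa aas aas sa sa bbs aas aas sa aas aas sa sa bbs sa bbs aas aas sa — and concatenate.

aasaassaaasaassasabbsaasaassaaasaassasabbssabbsaasaassa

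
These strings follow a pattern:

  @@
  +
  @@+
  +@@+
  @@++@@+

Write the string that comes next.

This is a Fibonacci-style word recurrence s(k) = s(k−2)·s(k−1): e.g. @@·+ = @@+.
Continuing: +@@+ · @@++@@+ gives term 6.

+@@+@@++@@+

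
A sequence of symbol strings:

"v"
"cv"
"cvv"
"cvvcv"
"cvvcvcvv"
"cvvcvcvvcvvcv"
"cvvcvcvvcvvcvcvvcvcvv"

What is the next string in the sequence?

cvvcvcvvcvvcvcvvcvcvvcvvcvcvvcvvcv

From term 3 onward, concatenate the last term with the second-to-last: cv·v = cvv, cvv·cv = cvvcv, …
The next term joins cvvcvcvvcvvcvcvvcvcvv and cvvcvcvvcvvcv.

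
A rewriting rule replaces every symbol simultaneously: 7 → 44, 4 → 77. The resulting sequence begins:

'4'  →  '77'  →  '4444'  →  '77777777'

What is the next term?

4444444444444444

Rewriting each symbol of 77777777: 7→44, 7→44, 7→44, 7→44, 7→44, 7→44, 7→44, 7→44, which concatenates to 44 44 44 44 44 44 44 44.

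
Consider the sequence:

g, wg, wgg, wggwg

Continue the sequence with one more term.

Each term (from the third on) is the previous term followed by the one before it: term 3 = wg·g = wgg.
Continuing: wggwg · wgg gives term 5.

wggwgwgg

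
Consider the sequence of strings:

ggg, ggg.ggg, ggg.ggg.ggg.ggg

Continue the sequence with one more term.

s(k+1) = s(k)·.·s(k) — each term doubles the last with '.' between the halves.
Doubling ggg.ggg.ggg.ggg with '.' between the halves:

ggg.ggg.ggg.ggg.ggg.ggg.ggg.ggg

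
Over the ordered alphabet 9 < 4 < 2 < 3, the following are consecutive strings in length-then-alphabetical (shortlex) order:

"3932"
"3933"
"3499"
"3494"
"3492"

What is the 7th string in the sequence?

Stepping forward 2 times from 3492: 3492 → 3493, then the target.

3449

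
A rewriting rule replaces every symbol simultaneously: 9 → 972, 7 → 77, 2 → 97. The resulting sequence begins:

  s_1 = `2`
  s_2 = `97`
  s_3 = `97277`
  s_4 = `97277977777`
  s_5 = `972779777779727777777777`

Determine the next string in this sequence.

972779777779727777777777972779777777777777777777777

Replace each of the 24 characters of 972779777779727777777777 in place — 972 77 97 77 77 972 77 77 77 77 77 972 77 97 77 77 77 77 77 77 77 77 77 77 — and concatenate.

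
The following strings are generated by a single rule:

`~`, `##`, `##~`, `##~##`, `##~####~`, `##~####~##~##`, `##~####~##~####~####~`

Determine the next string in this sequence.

Each term (from the third on) is the previous term followed by the one before it: term 3 = ##·~ = ##~.
Continuing: ##~####~##~####~####~ · ##~####~##~## gives term 8.

##~####~##~####~####~##~####~##~##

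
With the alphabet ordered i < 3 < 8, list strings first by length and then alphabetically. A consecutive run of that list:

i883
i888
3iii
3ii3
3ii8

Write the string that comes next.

3i3i

The successor of 3ii8 increments the rightmost position that isn't already 8 and resets every position after it to i.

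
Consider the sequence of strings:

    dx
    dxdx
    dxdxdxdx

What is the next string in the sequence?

Every step duplicates the string.
So the next term is two copies of dxdxdxdx.

dxdxdxdxdxdxdxdx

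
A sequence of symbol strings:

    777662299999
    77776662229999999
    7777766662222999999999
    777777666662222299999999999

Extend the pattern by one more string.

Term n consists of n+1 7's, followed by n 6's, followed by n 2's, followed by 2n+1 9's, where the shown terms are n = 2, 3, 4, 5.
Setting n = 6 gives 7, 6, 6, 13 characters in each block.

77777776666662222229999999999999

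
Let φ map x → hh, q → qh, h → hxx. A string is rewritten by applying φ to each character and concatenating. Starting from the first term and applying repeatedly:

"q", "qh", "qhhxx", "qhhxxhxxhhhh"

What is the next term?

qhhxxhxxhhhhhxxhhhhhxxhxxhxxhxx

Expanding qhhxxhxxhhhh: q→qh, h→hxx, h→hxx, x→hh, x→hh, h→hxx, x→hh, x→hh, h→hxx, h→hxx, h→hxx, h→hxx. Concatenated: qh hxx hxx hh hh hxx hh hh hxx hxx hxx hxx.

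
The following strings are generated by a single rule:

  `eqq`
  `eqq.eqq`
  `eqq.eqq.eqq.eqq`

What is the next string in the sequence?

eqq.eqq.eqq.eqq.eqq.eqq.eqq.eqq

Each string is two copies of the previous one joined by '.'.
So the next term is two copies of eqq.eqq.eqq.eqq with '.' between the halves.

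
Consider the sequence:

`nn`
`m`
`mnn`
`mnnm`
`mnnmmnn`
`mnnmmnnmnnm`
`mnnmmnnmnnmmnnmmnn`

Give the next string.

Each term (from the third on) is the previous term followed by the one before it: term 3 = m·nn = mnn.
The next term joins mnnmmnnmnnmmnnmmnn and mnnmmnnmnnm.

mnnmmnnmnnmmnnmmnnmnnmmnnmnnm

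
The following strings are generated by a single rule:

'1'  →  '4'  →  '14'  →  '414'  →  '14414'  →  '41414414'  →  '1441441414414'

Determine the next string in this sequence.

414144141441441414414

From term 3 onward, concatenate the second-to-last term with the last: 1·4 = 14, 4·14 = 414, …
Continuing: 41414414 · 1441441414414 gives term 8.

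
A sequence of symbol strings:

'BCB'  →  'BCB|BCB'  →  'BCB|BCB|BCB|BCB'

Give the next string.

BCB|BCB|BCB|BCB|BCB|BCB|BCB|BCB

Each string is two copies of the previous one joined by '|'.
One more doubling of BCB|BCB|BCB|BCB gives the answer.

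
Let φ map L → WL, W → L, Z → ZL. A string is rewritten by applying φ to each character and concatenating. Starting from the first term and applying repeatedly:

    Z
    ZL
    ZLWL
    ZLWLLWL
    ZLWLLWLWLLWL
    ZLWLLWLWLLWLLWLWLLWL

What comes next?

ZLWLLWLWLLWLLWLWLLWLWLLWLLWLWLLWL

Applying the rule to each of the 20 symbols of ZLWLLWLWLLWLLWLWLLWL gives the pieces ZL WL L WL WL L WL L WL WL L WL WL L WL L WL WL L WL, which concatenate to the answer.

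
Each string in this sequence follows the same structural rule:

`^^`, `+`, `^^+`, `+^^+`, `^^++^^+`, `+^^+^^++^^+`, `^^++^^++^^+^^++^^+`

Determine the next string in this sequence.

Each term (from the third on) is the two preceding terms concatenated in order: term 3 = ^^·+ = ^^+.
So term 8 is +^^+^^++^^+·^^++^^++^^+^^++^^+.

+^^+^^++^^+^^++^^++^^+^^++^^+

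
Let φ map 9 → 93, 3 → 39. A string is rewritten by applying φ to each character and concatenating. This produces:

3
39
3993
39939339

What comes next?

3993933993393993

Rewriting each symbol of 39939339: 3→39, 9→93, 9→93, 3→39, 9→93, 3→39, 3→39, 9→93, which concatenates to 39 93 93 39 93 39 39 93.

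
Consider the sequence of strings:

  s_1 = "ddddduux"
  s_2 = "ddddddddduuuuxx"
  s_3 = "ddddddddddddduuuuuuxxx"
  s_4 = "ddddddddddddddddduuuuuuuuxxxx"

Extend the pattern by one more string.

Term n consists of 4n+1 d's, followed by 2n u's, followed by n x's (n = 1, 2, …).
Setting n = 5 gives 21, 10, 5 characters in each block.

ddddddddddddddddddddduuuuuuuuuuxxxxx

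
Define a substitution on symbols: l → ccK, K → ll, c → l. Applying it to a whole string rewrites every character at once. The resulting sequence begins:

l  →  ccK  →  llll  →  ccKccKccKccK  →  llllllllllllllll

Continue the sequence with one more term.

Replace each of the 16 characters of llllllllllllllll in place — ccK ccK ccK ccK ccK ccK ccK ccK ccK ccK ccK ccK ccK ccK ccK ccK — and concatenate.

ccKccKccKccKccKccKccKccKccKccKccKccKccKccKccKccK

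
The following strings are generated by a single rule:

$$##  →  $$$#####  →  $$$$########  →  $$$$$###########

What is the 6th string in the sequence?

$$$$$$$#################

Term n consists of n+1 $'s, followed by 3n-1 #'s (n = 1, 2, …).
Setting n = 6 gives 7, 17 characters in each block.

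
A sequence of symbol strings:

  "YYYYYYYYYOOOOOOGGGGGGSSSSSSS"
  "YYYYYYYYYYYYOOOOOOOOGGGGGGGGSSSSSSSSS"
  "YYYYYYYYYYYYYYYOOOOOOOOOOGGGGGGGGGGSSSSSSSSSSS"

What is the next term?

Each string has the form Y^{3n} O^{2n} G^{2n} S^{2n+1}, where the shown terms are n = 3, 4, 5.
Setting n = 6 gives 18, 12, 12, 13 characters in each block.

YYYYYYYYYYYYYYYYYYOOOOOOOOOOOOGGGGGGGGGGGGSSSSSSSSSSSSS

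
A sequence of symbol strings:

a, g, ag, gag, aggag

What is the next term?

gagaggag

From term 3 onward, concatenate the second-to-last term with the last: a·g = ag, g·ag = gag, …
Continuing: gag · aggag gives term 6.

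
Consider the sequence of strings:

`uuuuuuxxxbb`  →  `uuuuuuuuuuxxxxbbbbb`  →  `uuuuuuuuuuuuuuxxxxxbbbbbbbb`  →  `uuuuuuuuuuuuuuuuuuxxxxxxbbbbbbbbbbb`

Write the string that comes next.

uuuuuuuuuuuuuuuuuuuuuuxxxxxxxbbbbbbbbbbbbbb

Term n consists of 4n+2 u's, followed by n+2 x's, followed by 3n-1 b's (n = 1, 2, …).
For the next term, n = 5, so the run lengths are 22, 7, 14.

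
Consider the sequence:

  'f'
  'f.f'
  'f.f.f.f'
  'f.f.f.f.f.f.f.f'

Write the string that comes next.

Every step duplicates the string with '.' between the halves.
Doubling f.f.f.f.f.f.f.f with '.' between the halves:

f.f.f.f.f.f.f.f.f.f.f.f.f.f.f.f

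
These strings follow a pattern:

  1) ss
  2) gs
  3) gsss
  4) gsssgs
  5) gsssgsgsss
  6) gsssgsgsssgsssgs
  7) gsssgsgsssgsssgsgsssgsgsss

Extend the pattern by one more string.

gsssgsgsssgsssgsgsssgsgsssgsssgsgsssgsssgs

From term 3 onward, concatenate the last term with the second-to-last: gs·ss = gsss, gsss·gs = gsssgs, …
Continuing: gsssgsgsssgsssgsgsssgsgsss · gsssgsgsssgsssgs gives term 8.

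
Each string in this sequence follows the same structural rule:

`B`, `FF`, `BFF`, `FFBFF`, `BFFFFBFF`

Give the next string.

FFBFFBFFFFBFF

From term 3 onward, concatenate the second-to-last term with the last: B·FF = BFF, FF·BFF = FFBFF, …
Continuing: FFBFF · BFFFFBFF gives term 6.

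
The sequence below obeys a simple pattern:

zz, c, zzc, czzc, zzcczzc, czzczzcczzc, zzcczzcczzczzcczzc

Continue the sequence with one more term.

czzczzcczzczzcczzcczzczzcczzc

This is a Fibonacci-style word recurrence s(k) = s(k−2)·s(k−1): e.g. zz·c = zzc.
Continuing: czzczzcczzc · zzcczzcczzczzcczzc gives term 8.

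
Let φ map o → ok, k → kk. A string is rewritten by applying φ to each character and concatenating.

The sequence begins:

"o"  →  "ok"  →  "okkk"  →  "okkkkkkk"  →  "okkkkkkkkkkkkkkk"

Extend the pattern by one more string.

φ(okkkkkkkkkkkkkkk) expands symbol-by-symbol to ok kk kk kk kk kk kk kk kk kk kk kk kk kk kk kk; joining the 16 pieces gives the next term.

okkkkkkkkkkkkkkkkkkkkkkkkkkkkkkk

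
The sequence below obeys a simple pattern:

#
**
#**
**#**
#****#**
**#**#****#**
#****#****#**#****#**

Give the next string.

Each term (from the third on) is the two preceding terms concatenated in order: term 3 = #·** = #**.
The next term joins **#**#****#** and #****#****#**#****#**.

**#**#****#**#****#****#**#****#**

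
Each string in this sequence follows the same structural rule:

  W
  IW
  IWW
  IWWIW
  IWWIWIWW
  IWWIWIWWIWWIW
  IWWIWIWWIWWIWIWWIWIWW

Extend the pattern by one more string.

IWWIWIWWIWWIWIWWIWIWWIWWIWIWWIWWIW

Each term (from the third on) is the previous term followed by the one before it: term 3 = IW·W = IWW.
So term 8 is IWWIWIWWIWWIWIWWIWIWW·IWWIWIWWIWWIW.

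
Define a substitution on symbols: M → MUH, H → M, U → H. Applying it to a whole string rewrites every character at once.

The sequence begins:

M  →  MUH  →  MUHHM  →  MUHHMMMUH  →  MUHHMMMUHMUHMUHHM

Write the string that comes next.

MUHHMMMUHMUHMUHHMMUHHMMUHHMMMUH

φ(MUHHMMMUHMUHMUHHM) expands symbol-by-symbol to MUH H M M MUH MUH MUH H M MUH H M MUH H M M MUH; joining the 17 pieces gives the next term.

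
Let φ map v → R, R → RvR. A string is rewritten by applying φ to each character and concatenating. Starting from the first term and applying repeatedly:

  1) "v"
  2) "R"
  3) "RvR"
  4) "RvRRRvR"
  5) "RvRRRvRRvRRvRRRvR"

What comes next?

RvRRRvRRvRRvRRRvRRvRRRvRRvRRRvRRvRRvRRRvR

Replace each of the 17 characters of RvRRRvRRvRRvRRRvR in place — RvR R RvR RvR RvR R RvR RvR R RvR RvR R RvR RvR RvR R RvR — and concatenate.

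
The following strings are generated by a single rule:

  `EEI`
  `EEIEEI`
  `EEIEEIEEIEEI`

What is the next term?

Every step duplicates the string.
Doubling EEIEEIEEIEEI:

EEIEEIEEIEEIEEIEEIEEIEEI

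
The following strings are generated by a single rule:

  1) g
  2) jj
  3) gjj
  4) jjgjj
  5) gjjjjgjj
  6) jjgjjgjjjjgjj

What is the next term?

gjjjjgjjjjgjjgjjjjgjj

This is a Fibonacci-style word recurrence s(k) = s(k−2)·s(k−1): e.g. g·jj = gjj.
The next term joins gjjjjgjj and jjgjjgjjjjgjj.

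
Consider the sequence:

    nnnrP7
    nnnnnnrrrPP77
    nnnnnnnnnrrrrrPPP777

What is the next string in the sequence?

nnnnnnnnnnnnrrrrrrrPPPP7777

Term n consists of 3n n's, followed by 2n-1 r's, followed by n P's, followed by n 7's (n = 1, 2, …).
Setting n = 4 gives 12, 7, 4, 4 characters in each block.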